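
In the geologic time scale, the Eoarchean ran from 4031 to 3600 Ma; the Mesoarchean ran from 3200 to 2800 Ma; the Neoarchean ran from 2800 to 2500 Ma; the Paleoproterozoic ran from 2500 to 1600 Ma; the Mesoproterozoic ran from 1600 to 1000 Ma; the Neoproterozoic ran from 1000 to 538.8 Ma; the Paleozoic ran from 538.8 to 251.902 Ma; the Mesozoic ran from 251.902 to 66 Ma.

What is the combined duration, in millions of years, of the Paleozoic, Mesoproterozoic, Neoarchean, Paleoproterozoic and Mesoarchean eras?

Each duration: Paleozoic = 286.898; Mesoproterozoic = 600; Neoarchean = 300; Paleoproterozoic = 900; Mesoarchean = 400.
Sum: 286.898 + 600 + 300 + 900 + 400 = 2486.898 Myr.

2486.898 million years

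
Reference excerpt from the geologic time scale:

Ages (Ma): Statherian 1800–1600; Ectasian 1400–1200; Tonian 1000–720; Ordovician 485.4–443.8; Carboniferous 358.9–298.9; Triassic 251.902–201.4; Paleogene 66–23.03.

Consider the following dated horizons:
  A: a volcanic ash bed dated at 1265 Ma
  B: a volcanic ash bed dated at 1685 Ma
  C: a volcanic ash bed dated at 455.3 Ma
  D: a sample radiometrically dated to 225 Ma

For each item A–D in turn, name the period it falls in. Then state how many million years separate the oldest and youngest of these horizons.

A — Ectasian; B — Statherian; C — Ordovician; D — Triassic; span 1460 million years

Match each age against the start–end ranges in the excerpt: A = 1265 Ma → Ectasian (1400–1200); B = 1685 Ma → Statherian (1800–1600); C = 455.3 Ma → Ordovician (485.4–443.8); D = 225 Ma → Triassic (251.902–201.4).
The largest age is 1685 Ma and the smallest is 225 Ma; their difference is 1460 Myr.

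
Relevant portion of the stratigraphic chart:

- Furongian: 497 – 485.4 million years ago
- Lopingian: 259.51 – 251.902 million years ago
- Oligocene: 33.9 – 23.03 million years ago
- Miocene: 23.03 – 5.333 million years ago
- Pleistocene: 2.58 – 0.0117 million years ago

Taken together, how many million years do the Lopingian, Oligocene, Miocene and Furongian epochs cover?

47.775 million years

Duration is start − end for each: (259.51 − 251.902) + (33.9 − 23.03) + (23.03 − 5.333) + (497 − 485.4).
That is 7.608 + 10.87 + 17.697 + 11.6, which totals 47.775 million years.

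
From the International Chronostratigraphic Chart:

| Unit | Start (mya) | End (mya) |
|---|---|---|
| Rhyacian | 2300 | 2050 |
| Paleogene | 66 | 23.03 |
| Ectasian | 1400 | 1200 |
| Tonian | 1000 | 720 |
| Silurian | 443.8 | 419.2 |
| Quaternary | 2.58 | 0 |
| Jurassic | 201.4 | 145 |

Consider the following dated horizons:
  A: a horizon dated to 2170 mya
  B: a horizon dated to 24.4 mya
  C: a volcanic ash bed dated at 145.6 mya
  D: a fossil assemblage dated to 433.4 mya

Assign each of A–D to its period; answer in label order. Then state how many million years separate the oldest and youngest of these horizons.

A: 2170 Ma lies in 2300–2050 Ma, so Rhyacian.
B: 24.4 Ma lies in 66–23.03 Ma, so Paleogene.
C: 145.6 Ma lies in 201.4–145 Ma, so Jurassic.
D: 433.4 Ma lies in 443.8–419.2 Ma, so Silurian.
Oldest = 2170 Ma, youngest = 24.4 Ma → span 2145.6 Myr.

A — Rhyacian; B — Paleogene; C — Jurassic; D — Silurian; span 2145.6 million years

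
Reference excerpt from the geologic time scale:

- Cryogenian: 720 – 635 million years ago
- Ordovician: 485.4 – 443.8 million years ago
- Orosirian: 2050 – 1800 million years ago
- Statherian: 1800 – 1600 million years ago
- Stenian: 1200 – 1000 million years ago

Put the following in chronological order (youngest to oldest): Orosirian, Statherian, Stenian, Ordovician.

Ordovician, then Stenian, then Statherian, then Orosirian

Sorting by start age (ascending Ma, since larger Ma = older): Ordovician start 485.4, Stenian start 1200, Statherian start 1800, Orosirian start 2050.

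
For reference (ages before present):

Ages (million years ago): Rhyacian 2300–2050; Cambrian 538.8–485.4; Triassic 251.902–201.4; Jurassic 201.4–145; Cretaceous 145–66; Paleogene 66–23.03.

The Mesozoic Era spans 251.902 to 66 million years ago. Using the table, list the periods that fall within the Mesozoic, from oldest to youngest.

Triassic, Jurassic, Cretaceous

Periods with both bounds inside 251.902–66 Ma: Triassic (251.902–201.4), Jurassic (201.4–145), Cretaceous (145–66).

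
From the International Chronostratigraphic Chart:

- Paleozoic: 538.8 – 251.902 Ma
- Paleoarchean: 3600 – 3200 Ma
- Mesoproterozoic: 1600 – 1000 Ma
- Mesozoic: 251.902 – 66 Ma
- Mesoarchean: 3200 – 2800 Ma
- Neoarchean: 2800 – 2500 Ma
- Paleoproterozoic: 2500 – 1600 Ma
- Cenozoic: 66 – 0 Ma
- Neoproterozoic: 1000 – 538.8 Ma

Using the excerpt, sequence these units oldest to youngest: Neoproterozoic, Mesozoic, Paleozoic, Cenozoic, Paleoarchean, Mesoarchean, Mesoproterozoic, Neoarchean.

Sorting by start age (descending Ma, since larger Ma = older): Paleoarchean began 3600, Mesoarchean began 3200, Neoarchean began 2800, Mesoproterozoic began 1600, Neoproterozoic began 1000, Paleozoic began 538.8, Mesozoic began 251.902, Cenozoic began 66.

Paleoarchean → Mesoarchean → Neoarchean → Mesoproterozoic → Neoproterozoic → Paleozoic → Mesozoic → Cenozoic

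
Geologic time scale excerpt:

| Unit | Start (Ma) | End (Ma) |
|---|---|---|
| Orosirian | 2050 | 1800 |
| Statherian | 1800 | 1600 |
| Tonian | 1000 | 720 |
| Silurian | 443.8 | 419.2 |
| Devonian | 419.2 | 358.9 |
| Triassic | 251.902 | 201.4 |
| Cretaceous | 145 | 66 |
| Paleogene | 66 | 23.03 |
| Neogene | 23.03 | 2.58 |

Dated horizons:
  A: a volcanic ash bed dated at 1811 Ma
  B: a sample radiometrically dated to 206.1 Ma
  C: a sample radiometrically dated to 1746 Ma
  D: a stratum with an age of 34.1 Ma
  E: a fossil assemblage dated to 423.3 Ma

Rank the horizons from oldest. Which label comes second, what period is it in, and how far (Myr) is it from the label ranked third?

C, in the Statherian; 1322.7 million years to E

Larger Ma means older, so oldest first: A 1811 > C 1746 > E 423.3 > B 206.1 > D 34.1.
Counting 2 along gives C (1746 Ma); the excerpt puts that inside the Statherian, 1800–1600 Ma.
Next in line is E (423.3 Ma), and 1746 − 423.3 = 1322.7 Myr.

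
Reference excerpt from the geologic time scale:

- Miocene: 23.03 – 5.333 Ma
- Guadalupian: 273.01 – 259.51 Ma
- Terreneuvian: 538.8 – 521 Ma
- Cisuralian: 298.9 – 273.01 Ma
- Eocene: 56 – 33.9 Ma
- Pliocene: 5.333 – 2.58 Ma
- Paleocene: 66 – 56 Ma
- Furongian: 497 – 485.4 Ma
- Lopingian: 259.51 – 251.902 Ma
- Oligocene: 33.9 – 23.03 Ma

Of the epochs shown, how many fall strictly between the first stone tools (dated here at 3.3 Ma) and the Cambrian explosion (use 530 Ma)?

The older date is 530 Ma and the younger is 3.3 Ma.
Epochs with start < 530 and end > 3.3 Ma: Furongian (497–485.4), Cisuralian (298.9–273.01), Guadalupian (273.01–259.51), Lopingian (259.51–251.902), Paleocene (66–56), Eocene (56–33.9), Oligocene (33.9–23.03), Miocene (23.03–5.333).
That is 8 complete epochs.

8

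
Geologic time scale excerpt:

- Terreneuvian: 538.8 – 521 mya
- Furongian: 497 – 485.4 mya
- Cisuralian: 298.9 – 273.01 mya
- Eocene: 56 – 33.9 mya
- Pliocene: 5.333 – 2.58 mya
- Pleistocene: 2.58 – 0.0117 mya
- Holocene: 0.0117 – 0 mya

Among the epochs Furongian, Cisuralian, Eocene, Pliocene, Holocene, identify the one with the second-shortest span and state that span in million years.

Durations: Furongian 11.6; Cisuralian 25.89; Eocene 22.1; Pliocene 2.753; Holocene 0.0117 Myr.
Sorted shortest-first: Holocene (0.0117), Pliocene (2.753), Furongian (11.6), Eocene (22.1), Cisuralian (25.89).
The second shortest is Pliocene at 2.753 Myr.

Pliocene, 2.753 million years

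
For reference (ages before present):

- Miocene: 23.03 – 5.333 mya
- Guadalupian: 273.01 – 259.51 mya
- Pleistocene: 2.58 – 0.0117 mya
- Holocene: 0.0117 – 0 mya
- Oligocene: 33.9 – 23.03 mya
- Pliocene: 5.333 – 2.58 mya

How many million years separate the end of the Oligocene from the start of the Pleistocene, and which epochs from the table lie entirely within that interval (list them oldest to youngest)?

The Oligocene closes at 23.03 Ma and the Pleistocene opens at 2.58 Ma, so the interval is 23.03 − 2.58 = 20.45 Myr.
An epoch fits inside if it starts at or after 23.03 Ma and ends at or before 2.58 Ma; oldest first that gives Miocene, Pliocene.

20.45 million years; Miocene, Pliocene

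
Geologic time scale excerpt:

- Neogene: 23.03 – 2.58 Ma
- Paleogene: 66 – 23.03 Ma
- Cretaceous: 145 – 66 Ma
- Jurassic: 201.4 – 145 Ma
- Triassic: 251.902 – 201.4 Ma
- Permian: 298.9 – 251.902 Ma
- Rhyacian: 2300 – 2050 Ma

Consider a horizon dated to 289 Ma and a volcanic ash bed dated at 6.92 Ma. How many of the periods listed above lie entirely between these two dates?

4

The older date is 289 Ma and the younger is 6.92 Ma.
Periods with start < 289 and end > 6.92 Ma: Triassic (251.902–201.4), Jurassic (201.4–145), Cretaceous (145–66), Paleogene (66–23.03).
That is 4 complete periods.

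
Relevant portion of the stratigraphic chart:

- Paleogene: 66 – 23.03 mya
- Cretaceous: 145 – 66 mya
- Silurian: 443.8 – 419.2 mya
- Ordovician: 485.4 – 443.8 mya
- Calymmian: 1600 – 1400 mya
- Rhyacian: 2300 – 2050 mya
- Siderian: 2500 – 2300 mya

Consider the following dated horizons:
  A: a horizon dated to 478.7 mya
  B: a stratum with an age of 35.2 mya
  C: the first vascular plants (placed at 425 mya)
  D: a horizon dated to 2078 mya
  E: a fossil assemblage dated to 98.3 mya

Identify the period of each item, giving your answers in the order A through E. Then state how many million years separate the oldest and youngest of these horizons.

A — Ordovician; B — Paleogene; C — Silurian; D — Rhyacian; E — Cretaceous; span 2042.8 million years

A: 478.7 Ma lies in 485.4–443.8 Ma, so Ordovician.
B: 35.2 Ma lies in 66–23.03 Ma, so Paleogene.
C: 425 Ma lies in 443.8–419.2 Ma, so Silurian.
D: 2078 Ma lies in 2300–2050 Ma, so Rhyacian.
E: 98.3 Ma lies in 145–66 Ma, so Cretaceous.
Oldest = 2078 Ma, youngest = 35.2 Ma → span 2042.8 Myr.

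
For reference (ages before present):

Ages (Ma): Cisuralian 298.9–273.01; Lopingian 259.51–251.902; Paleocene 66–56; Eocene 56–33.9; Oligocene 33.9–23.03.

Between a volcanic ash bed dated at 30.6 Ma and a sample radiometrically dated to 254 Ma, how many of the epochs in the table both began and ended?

2

254 Ma sits inside the Lopingian (259.51–251.902) and 30.6 Ma inside the Oligocene (33.9–23.03); neither of those is wholly between the two dates.
The listed epochs lying completely between them are Paleocene, Eocene — 2 in all.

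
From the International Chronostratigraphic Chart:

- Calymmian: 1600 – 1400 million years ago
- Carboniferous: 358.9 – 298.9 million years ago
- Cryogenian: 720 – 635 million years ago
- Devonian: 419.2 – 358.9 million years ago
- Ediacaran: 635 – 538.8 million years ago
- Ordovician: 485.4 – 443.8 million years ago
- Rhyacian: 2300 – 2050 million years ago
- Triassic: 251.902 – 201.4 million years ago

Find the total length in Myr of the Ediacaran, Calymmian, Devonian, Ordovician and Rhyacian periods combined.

648.1 million years

Duration is start − end for each: (635 − 538.8) + (1600 − 1400) + (419.2 − 358.9) + (485.4 − 443.8) + (2300 − 2050).
That is 96.2 + 200 + 60.3 + 41.6 + 250, which totals 648.1 million years.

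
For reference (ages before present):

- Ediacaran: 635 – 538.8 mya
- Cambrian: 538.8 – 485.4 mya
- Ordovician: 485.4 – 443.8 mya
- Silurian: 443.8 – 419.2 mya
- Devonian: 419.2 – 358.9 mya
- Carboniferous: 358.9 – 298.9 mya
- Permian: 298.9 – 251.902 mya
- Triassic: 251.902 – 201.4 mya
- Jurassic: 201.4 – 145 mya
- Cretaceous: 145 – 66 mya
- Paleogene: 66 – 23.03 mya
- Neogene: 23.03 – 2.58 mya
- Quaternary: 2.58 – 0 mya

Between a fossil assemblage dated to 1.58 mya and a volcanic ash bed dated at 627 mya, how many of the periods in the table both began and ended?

The older date is 627 Ma and the younger is 1.58 Ma.
Periods with start < 627 and end > 1.58 Ma: Cambrian (538.8–485.4), Ordovician (485.4–443.8), Silurian (443.8–419.2), Devonian (419.2–358.9), Carboniferous (358.9–298.9), Permian (298.9–251.902), Triassic (251.902–201.4), Jurassic (201.4–145), Cretaceous (145–66), Paleogene (66–23.03), Neogene (23.03–2.58).
That is 11 complete periods.

11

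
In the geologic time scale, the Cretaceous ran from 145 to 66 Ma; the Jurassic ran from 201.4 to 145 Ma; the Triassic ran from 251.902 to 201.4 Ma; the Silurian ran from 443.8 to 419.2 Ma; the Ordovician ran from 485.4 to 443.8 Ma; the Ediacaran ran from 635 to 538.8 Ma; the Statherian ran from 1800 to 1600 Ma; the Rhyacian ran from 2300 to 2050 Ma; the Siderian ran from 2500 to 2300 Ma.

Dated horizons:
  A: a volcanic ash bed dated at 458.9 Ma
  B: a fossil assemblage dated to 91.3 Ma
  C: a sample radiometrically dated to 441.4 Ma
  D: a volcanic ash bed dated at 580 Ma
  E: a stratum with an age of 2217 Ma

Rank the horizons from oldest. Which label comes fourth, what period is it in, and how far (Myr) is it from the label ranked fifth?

Sorted oldest-first by Ma: E (2217), D (580), A (458.9), C (441.4), B (91.3).
The fourth oldest is C at 441.4 Ma, which lies in 443.8–419.2 Ma: the Silurian.
The fifth oldest is B at 91.3 Ma; separation = |441.4 − 91.3| = 350.1 Myr.

C, in the Silurian; 350.1 million years to B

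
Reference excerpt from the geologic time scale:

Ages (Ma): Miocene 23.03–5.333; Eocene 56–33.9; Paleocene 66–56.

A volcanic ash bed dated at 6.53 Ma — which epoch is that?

Miocene

6.53 Ma lies between 23.03 and 5.333 Ma, so it falls in the Miocene.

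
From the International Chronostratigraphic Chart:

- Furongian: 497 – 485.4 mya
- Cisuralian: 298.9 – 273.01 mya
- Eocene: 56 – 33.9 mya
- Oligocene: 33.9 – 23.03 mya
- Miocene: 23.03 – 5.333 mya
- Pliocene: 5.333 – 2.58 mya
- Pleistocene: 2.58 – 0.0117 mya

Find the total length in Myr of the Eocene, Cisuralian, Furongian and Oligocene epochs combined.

70.46 million years

Duration is start − end for each: (56 − 33.9) + (298.9 − 273.01) + (497 − 485.4) + (33.9 − 23.03).
That is 22.1 + 25.89 + 11.6 + 10.87, which totals 70.46 million years.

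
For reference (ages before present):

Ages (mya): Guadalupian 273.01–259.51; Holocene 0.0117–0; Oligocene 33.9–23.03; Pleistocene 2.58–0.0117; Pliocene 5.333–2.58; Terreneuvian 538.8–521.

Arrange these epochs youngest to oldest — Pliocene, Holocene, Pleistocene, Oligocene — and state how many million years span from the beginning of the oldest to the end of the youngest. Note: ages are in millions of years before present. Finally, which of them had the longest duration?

From the excerpt: Pliocene 5.333–2.58; Holocene 0.0117–0; Pleistocene 2.58–0.0117; Oligocene 33.9–23.03 (Ma).
Larger Ma is earlier, so the oldest is Oligocene and the youngest is Holocene; youngest to oldest: Holocene, Pleistocene, Pliocene, Oligocene.
Oldest start 33.9 minus youngest end 0 gives 33.9 Myr overall.
Individual lengths (start − end): Pleistocene 2.5683; Holocene 0.0117; Pliocene 2.753; Oligocene 10.87. The largest is Oligocene at 10.87 Myr.

Holocene, Pleistocene, Pliocene, Oligocene; total span 33.9 Myr; longest is Oligocene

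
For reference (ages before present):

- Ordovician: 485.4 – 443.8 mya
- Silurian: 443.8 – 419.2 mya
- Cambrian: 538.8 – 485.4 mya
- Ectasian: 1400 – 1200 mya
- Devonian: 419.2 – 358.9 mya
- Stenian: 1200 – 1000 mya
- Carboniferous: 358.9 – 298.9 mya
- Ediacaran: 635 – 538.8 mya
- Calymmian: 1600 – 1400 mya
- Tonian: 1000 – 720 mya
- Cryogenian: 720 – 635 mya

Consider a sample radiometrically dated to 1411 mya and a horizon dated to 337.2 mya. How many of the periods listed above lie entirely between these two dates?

9

1411 Ma sits inside the Calymmian (1600–1400) and 337.2 Ma inside the Carboniferous (358.9–298.9); neither of those is wholly between the two dates.
The listed periods lying completely between them are Ectasian, Stenian, Tonian, Cryogenian, Ediacaran, Cambrian, Ordovician, Silurian, Devonian — 9 in all.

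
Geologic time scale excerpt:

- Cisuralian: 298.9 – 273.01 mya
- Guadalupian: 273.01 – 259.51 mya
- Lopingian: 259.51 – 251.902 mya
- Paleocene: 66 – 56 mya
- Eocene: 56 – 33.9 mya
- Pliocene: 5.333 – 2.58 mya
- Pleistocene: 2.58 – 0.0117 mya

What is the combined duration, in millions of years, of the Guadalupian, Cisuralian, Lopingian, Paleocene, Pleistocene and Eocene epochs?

Duration is start − end for each: (273.01 − 259.51) + (298.9 − 273.01) + (259.51 − 251.902) + (66 − 56) + (2.58 − 0.0117) + (56 − 33.9).
That is 13.5 + 25.89 + 7.608 + 10 + 2.5683 + 22.1, which totals 81.6663 million years.

81.6663 million years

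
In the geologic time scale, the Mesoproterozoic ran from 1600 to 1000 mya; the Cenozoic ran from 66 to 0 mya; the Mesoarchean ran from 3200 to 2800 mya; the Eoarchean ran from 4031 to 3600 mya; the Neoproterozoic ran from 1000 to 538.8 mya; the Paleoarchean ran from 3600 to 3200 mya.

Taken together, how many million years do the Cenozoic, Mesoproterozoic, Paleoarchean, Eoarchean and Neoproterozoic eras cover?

1958.2 million years

Duration is start − end for each: (66 − 0) + (1600 − 1000) + (3600 − 3200) + (4031 − 3600) + (1000 − 538.8).
That is 66 + 600 + 400 + 431 + 461.2, which totals 1958.2 million years.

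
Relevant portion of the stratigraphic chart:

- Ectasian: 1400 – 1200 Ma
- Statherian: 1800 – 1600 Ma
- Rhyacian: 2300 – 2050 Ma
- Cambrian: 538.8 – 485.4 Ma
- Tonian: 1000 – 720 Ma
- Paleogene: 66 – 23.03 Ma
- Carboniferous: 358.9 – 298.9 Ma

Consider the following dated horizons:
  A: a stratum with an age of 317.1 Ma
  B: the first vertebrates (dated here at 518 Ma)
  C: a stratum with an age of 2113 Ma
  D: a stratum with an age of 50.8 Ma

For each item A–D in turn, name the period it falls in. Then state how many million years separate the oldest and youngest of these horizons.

Match each age against the start–end ranges in the excerpt: A = 317.1 Ma → Carboniferous (358.9–298.9); B = 518 Ma → Cambrian (538.8–485.4); C = 2113 Ma → Rhyacian (2300–2050); D = 50.8 Ma → Paleogene (66–23.03).
The largest age is 2113 Ma and the smallest is 50.8 Ma; their difference is 2062.2 Myr.

A — Carboniferous; B — Cambrian; C — Rhyacian; D — Paleogene; span 2062.2 million years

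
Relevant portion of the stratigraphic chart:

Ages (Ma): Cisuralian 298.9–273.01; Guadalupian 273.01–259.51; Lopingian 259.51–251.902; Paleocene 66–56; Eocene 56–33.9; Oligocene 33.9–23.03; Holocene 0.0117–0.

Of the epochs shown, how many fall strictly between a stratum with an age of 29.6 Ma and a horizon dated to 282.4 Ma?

282.4 Ma sits inside the Cisuralian (298.9–273.01) and 29.6 Ma inside the Oligocene (33.9–23.03); neither of those is wholly between the two dates.
The listed epochs lying completely between them are Guadalupian, Lopingian, Paleocene, Eocene — 4 in all.

4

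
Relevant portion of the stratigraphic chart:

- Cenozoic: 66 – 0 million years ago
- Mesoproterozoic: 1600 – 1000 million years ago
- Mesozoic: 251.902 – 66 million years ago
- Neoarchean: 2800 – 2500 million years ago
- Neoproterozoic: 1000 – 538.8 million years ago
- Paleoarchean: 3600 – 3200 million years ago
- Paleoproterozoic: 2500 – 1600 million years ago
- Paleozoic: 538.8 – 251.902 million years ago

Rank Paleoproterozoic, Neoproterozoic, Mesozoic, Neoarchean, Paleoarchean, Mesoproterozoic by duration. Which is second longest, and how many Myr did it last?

Mesoproterozoic, 600 million years

Durations: Paleoproterozoic 900; Neoproterozoic 461.2; Mesozoic 185.902; Neoarchean 300; Paleoarchean 400; Mesoproterozoic 600 Myr.
Sorted longest-first: Paleoproterozoic (900), Mesoproterozoic (600), Neoproterozoic (461.2), Paleoarchean (400), Neoarchean (300), Mesozoic (185.902).
The second longest is Mesoproterozoic at 600 Myr.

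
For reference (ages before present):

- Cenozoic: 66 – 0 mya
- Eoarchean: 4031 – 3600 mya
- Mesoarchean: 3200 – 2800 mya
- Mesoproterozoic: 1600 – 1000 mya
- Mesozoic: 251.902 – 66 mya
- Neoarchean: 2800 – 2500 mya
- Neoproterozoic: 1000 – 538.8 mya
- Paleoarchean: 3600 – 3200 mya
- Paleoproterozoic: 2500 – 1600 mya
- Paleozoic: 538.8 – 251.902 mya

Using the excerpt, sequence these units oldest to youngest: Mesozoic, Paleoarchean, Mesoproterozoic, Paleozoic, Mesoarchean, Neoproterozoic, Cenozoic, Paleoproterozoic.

Paleoarchean, Mesoarchean, Paleoproterozoic, Mesoproterozoic, Neoproterozoic, Paleozoic, Mesozoic, Cenozoic

Sorting by start age (descending Ma, since larger Ma = older): Paleoarchean began 3600, Mesoarchean began 3200, Paleoproterozoic began 2500, Mesoproterozoic began 1600, Neoproterozoic began 1000, Paleozoic began 538.8, Mesozoic began 251.902, Cenozoic began 66.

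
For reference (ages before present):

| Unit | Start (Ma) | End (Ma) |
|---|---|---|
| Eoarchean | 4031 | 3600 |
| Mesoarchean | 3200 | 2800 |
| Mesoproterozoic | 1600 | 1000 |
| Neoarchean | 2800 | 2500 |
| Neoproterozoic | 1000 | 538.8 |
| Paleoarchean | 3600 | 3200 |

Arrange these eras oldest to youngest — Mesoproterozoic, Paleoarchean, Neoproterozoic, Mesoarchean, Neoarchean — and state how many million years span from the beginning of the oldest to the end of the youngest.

Paleoarchean, Mesoarchean, Neoarchean, Mesoproterozoic, Neoproterozoic; total span 3061.2 Myr

From the excerpt: Mesoproterozoic 1600–1000; Paleoarchean 3600–3200; Neoproterozoic 1000–538.8; Mesoarchean 3200–2800; Neoarchean 2800–2500 (Ma).
Larger Ma is earlier, so the oldest is Paleoarchean and the youngest is Neoproterozoic; oldest to youngest: Paleoarchean, Mesoarchean, Neoarchean, Mesoproterozoic, Neoproterozoic.
Oldest start 3600 minus youngest end 538.8 gives 3061.2 Myr overall.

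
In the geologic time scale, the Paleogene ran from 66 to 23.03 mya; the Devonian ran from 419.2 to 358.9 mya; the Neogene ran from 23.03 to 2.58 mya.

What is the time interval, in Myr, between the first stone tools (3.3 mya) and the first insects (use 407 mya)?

407 − 3.3 = 403.7 million years.

403.7 million years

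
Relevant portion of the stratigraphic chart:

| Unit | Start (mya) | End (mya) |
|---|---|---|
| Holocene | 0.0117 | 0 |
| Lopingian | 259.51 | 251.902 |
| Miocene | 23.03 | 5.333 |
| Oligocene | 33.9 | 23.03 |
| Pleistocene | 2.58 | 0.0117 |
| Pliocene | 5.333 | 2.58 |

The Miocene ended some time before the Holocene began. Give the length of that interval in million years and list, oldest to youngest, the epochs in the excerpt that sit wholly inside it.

The Miocene closes at 5.333 Ma and the Holocene opens at 0.0117 Ma, so the interval is 5.333 − 0.0117 = 5.3213 Myr.
An epoch fits inside if it starts at or after 5.333 Ma and ends at or before 0.0117 Ma; oldest first that gives Pliocene, Pleistocene.

5.3213 million years; Pliocene, Pleistocene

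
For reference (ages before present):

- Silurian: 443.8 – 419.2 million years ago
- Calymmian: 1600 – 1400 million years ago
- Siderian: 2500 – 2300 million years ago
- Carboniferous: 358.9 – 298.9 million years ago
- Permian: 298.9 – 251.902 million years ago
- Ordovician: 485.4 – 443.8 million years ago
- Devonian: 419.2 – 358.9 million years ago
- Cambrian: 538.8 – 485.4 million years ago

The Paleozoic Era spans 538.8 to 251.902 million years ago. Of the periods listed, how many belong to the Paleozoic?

Periods inside 538.8–251.902 Ma: Cambrian, Ordovician, Silurian, Devonian, Carboniferous, Permian — 6 in total.

6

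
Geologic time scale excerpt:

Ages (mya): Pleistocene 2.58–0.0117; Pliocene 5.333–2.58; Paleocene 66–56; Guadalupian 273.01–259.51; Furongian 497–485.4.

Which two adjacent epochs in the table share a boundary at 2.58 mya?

The Pliocene ends at 2.58 mya and the Pleistocene begins at 2.58 mya, so they share that boundary.

Pliocene and Pleistocene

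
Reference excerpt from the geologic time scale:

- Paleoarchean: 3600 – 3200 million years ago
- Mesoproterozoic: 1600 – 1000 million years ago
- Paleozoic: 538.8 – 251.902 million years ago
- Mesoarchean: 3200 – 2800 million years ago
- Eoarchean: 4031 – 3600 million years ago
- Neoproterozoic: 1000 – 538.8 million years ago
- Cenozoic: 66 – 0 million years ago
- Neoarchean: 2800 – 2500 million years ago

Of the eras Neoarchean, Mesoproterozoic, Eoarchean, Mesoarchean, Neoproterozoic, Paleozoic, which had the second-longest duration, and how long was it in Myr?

Start − end for each: Neoarchean 2800 − 2500 = 300; Mesoproterozoic 1600 − 1000 = 600; Eoarchean 4031 − 3600 = 431; Mesoarchean 3200 − 2800 = 400; Neoproterozoic 1000 − 538.8 = 461.2; Paleozoic 538.8 − 251.902 = 286.898.
Ranking these from longest: Mesoproterozoic > Neoproterozoic > Eoarchean > Mesoarchean > Neoarchean > Paleozoic.
Position 2 in that ranking is Neoproterozoic, which lasted 461.2 Myr.

Neoproterozoic, 461.2 million years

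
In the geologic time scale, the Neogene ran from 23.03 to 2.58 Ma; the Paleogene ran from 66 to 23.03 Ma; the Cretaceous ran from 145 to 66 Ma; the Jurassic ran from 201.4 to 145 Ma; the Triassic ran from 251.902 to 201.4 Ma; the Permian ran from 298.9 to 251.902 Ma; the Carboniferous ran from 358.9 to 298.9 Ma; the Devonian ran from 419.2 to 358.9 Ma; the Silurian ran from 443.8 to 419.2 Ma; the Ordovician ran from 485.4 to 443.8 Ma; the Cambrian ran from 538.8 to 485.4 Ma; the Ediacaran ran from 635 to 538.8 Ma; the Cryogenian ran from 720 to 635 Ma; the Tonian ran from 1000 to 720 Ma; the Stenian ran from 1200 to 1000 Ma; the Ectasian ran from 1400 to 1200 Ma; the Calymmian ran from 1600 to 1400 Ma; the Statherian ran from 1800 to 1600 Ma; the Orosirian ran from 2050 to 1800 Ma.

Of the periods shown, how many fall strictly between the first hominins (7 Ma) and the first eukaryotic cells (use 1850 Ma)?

17

1850 Ma sits inside the Orosirian (2050–1800) and 7 Ma inside the Neogene (23.03–2.58); neither of those is wholly between the two dates.
The listed periods lying completely between them are Statherian, Calymmian, Ectasian, Stenian, Tonian, Cryogenian, Ediacaran, Cambrian, Ordovician, Silurian, Devonian, Carboniferous, Permian, Triassic, Jurassic, Cretaceous, Paleogene — 17 in all.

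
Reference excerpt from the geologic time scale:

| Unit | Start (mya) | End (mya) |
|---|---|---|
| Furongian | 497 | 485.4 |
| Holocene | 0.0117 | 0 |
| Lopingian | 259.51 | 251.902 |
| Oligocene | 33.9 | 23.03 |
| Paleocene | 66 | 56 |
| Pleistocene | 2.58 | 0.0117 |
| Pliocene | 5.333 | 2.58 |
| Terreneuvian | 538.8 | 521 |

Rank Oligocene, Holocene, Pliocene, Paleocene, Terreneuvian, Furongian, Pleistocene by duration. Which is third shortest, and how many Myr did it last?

Durations: Oligocene 10.87; Holocene 0.0117; Pliocene 2.753; Paleocene 10; Terreneuvian 17.8; Furongian 11.6; Pleistocene 2.5683 Myr.
Sorted shortest-first: Holocene (0.0117), Pleistocene (2.5683), Pliocene (2.753), Paleocene (10), Oligocene (10.87), Furongian (11.6), Terreneuvian (17.8).
The third shortest is Pliocene at 2.753 Myr.

Pliocene, 2.753 million years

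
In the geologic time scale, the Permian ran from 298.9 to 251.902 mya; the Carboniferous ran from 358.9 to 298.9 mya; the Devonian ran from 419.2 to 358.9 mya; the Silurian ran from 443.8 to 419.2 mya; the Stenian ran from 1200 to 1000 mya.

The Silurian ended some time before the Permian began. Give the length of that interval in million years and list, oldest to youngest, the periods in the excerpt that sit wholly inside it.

End of Silurian = 419.2 Ma; start of Permian = 298.9 Ma.
Gap = 419.2 − 298.9 = 120.3 Myr.
Periods wholly inside 419.2–298.9 Ma: Devonian (419.2–358.9), Carboniferous (358.9–298.9).

120.3 million years; Devonian, Carboniferous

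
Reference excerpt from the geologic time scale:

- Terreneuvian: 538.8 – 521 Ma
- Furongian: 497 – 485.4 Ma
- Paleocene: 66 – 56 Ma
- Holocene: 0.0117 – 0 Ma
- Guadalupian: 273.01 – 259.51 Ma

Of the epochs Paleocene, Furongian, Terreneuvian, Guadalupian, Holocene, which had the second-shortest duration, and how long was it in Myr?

Paleocene, 10 million years

Durations: Paleocene 10; Furongian 11.6; Terreneuvian 17.8; Guadalupian 13.5; Holocene 0.0117 Myr.
Sorted shortest-first: Holocene (0.0117), Paleocene (10), Furongian (11.6), Guadalupian (13.5), Terreneuvian (17.8).
The second shortest is Paleocene at 10 Myr.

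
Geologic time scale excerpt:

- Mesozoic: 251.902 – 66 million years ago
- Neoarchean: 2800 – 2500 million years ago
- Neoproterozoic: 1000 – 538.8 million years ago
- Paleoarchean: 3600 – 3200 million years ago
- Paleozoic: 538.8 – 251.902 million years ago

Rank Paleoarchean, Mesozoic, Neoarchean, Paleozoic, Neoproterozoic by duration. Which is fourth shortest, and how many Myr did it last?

Paleoarchean, 400 million years

Start − end for each: Paleoarchean 3600 − 3200 = 400; Mesozoic 251.902 − 66 = 185.902; Neoarchean 2800 − 2500 = 300; Paleozoic 538.8 − 251.902 = 286.898; Neoproterozoic 1000 − 538.8 = 461.2.
Ranking these from shortest: Mesozoic < Paleozoic < Neoarchean < Paleoarchean < Neoproterozoic.
Position 4 in that ranking is Paleoarchean, which lasted 400 Myr.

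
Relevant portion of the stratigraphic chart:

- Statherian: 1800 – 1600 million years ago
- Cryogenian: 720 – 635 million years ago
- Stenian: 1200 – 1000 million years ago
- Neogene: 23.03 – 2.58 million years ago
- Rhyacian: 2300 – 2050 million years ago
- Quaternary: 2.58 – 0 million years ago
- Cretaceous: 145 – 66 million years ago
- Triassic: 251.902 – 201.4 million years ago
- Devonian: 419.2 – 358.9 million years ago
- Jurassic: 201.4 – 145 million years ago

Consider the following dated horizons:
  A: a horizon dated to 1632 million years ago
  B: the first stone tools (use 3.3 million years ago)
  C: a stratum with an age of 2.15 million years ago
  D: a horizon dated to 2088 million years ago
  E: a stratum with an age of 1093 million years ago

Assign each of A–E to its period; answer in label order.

Match each age against the start–end ranges in the excerpt: A = 1632 Ma → Statherian (1800–1600); B = 3.3 Ma → Neogene (23.03–2.58); C = 2.15 Ma → Quaternary (2.58–0); D = 2088 Ma → Rhyacian (2300–2050); E = 1093 Ma → Stenian (1200–1000).

A — Statherian; B — Neogene; C — Quaternary; D — Rhyacian; E — Stenian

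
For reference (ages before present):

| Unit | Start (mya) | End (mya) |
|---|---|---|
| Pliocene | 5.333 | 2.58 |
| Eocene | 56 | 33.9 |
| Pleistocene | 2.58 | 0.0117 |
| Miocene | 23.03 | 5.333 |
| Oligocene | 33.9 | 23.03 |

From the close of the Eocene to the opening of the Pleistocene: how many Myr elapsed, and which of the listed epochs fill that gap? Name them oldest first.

The Eocene closes at 33.9 Ma and the Pleistocene opens at 2.58 Ma, so the interval is 33.9 − 2.58 = 31.32 Myr.
An epoch fits inside if it starts at or after 33.9 Ma and ends at or before 2.58 Ma; oldest first that gives Oligocene, Miocene, Pliocene.

31.32 million years; Oligocene, Miocene, Pliocene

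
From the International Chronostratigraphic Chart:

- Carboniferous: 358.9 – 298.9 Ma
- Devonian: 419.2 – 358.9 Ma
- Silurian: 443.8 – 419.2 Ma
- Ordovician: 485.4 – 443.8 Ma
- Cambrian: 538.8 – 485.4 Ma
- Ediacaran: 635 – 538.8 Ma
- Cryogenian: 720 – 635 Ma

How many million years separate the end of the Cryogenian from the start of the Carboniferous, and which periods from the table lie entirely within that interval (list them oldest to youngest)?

The Cryogenian closes at 635 Ma and the Carboniferous opens at 358.9 Ma, so the interval is 635 − 358.9 = 276.1 Myr.
A period fits inside if it starts at or after 635 Ma and ends at or before 358.9 Ma; oldest first that gives Ediacaran, Cambrian, Ordovician, Silurian, Devonian.

276.1 million years; Ediacaran, Cambrian, Ordovician, Silurian, Devonian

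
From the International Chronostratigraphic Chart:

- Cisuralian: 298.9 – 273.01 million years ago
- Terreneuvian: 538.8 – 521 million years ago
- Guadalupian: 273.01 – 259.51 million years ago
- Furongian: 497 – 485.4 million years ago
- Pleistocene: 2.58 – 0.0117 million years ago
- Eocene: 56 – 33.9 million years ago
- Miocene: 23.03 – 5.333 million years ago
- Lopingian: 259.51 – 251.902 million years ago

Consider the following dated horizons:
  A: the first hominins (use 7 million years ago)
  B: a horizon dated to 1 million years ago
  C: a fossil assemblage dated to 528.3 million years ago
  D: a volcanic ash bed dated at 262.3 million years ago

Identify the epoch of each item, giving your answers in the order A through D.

A — Miocene; B — Pleistocene; C — Terreneuvian; D — Guadalupian

A: 7 Ma lies in 23.03–5.333 Ma, so Miocene.
B: 1 Ma lies in 2.58–0.0117 Ma, so Pleistocene.
C: 528.3 Ma lies in 538.8–521 Ma, so Terreneuvian.
D: 262.3 Ma lies in 273.01–259.51 Ma, so Guadalupian.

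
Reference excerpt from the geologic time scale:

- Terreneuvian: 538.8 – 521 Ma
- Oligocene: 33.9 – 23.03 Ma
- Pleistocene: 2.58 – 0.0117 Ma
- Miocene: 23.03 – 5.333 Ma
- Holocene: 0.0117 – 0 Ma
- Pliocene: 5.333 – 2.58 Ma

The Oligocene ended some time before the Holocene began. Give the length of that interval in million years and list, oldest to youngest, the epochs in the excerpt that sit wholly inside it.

End of Oligocene = 23.03 Ma; start of Holocene = 0.0117 Ma.
Gap = 23.03 − 0.0117 = 23.0183 Myr.
Epochs wholly inside 23.03–0.0117 Ma: Miocene (23.03–5.333), Pliocene (5.333–2.58), Pleistocene (2.58–0.0117).

23.0183 million years; Miocene, Pliocene, Pleistocene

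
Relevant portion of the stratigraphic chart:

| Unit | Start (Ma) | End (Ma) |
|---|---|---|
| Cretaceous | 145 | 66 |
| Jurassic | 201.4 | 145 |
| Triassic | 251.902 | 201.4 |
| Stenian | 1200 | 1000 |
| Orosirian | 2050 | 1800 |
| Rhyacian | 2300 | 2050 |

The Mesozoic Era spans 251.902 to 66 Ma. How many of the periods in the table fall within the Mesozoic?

3

Periods inside 251.902–66 Ma: Triassic, Jurassic, Cretaceous — 3 in total.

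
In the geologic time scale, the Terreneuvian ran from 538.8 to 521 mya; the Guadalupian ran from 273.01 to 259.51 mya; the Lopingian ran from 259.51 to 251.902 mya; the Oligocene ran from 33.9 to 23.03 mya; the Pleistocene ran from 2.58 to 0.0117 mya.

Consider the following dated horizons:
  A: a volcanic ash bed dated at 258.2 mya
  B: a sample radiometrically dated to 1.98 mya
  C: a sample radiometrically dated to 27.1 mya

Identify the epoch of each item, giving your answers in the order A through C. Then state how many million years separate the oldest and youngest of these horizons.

A: 258.2 Ma lies in 259.51–251.902 Ma, so Lopingian.
B: 1.98 Ma lies in 2.58–0.0117 Ma, so Pleistocene.
C: 27.1 Ma lies in 33.9–23.03 Ma, so Oligocene.
Oldest = 258.2 Ma, youngest = 1.98 Ma → span 256.22 Myr.

A — Lopingian; B — Pleistocene; C — Oligocene; span 256.22 million years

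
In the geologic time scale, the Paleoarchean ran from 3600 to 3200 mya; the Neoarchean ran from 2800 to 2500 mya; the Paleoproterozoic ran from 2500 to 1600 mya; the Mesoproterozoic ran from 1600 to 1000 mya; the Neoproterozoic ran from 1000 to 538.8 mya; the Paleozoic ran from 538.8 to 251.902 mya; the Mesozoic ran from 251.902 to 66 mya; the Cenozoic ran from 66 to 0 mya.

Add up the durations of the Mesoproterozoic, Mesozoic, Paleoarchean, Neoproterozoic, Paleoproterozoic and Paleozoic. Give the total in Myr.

Duration is start − end for each: (1600 − 1000) + (251.902 − 66) + (3600 − 3200) + (1000 − 538.8) + (2500 − 1600) + (538.8 − 251.902).
That is 600 + 185.902 + 400 + 461.2 + 900 + 286.898, which totals 2834 million years.

2834 million years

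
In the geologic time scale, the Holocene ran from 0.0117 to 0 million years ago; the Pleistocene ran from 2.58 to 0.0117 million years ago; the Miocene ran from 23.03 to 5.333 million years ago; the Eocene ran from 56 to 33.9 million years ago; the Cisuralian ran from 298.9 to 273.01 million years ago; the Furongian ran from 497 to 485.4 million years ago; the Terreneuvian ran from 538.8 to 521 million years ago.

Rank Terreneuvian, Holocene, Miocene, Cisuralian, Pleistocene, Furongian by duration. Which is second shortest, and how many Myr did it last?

Start − end for each: Terreneuvian 538.8 − 521 = 17.8; Holocene 0.0117 − 0 = 0.0117; Miocene 23.03 − 5.333 = 17.697; Cisuralian 298.9 − 273.01 = 25.89; Pleistocene 2.58 − 0.0117 = 2.5683; Furongian 497 − 485.4 = 11.6.
Ranking these from shortest: Holocene < Pleistocene < Furongian < Miocene < Terreneuvian < Cisuralian.
Position 2 in that ranking is Pleistocene, which lasted 2.5683 Myr.

Pleistocene, 2.5683 million years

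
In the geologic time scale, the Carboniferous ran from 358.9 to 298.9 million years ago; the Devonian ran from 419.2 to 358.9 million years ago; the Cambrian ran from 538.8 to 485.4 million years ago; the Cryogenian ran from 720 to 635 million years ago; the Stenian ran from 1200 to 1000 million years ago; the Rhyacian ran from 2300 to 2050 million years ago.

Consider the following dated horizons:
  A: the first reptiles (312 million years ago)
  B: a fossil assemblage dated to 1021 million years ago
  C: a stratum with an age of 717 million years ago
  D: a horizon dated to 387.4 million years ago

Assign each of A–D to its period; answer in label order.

Match each age against the start–end ranges in the excerpt: A = 312 Ma → Carboniferous (358.9–298.9); B = 1021 Ma → Stenian (1200–1000); C = 717 Ma → Cryogenian (720–635); D = 387.4 Ma → Devonian (419.2–358.9).

A — Carboniferous; B — Stenian; C — Cryogenian; D — Devonian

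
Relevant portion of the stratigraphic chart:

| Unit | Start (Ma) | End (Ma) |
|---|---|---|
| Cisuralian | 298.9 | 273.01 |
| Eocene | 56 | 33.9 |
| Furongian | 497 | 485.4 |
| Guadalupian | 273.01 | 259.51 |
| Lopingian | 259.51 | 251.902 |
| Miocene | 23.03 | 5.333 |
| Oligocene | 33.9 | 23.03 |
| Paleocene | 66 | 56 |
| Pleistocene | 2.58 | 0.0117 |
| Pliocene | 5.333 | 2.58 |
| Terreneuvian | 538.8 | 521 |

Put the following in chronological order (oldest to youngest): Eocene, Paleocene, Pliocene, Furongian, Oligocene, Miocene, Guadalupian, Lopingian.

Furongian → Guadalupian → Lopingian → Paleocene → Eocene → Oligocene → Miocene → Pliocene

Read off each span (Ma): Eocene 56–33.9; Paleocene 66–56; Pliocene 5.333–2.58; Furongian 497–485.4; Oligocene 33.9–23.03; Miocene 23.03–5.333; Guadalupian 273.01–259.51; Lopingian 259.51–251.902.
Larger Ma is older, so oldest→youngest is Furongian, Guadalupian, Lopingian, Paleocene, Eocene, Oligocene, Miocene, Pliocene.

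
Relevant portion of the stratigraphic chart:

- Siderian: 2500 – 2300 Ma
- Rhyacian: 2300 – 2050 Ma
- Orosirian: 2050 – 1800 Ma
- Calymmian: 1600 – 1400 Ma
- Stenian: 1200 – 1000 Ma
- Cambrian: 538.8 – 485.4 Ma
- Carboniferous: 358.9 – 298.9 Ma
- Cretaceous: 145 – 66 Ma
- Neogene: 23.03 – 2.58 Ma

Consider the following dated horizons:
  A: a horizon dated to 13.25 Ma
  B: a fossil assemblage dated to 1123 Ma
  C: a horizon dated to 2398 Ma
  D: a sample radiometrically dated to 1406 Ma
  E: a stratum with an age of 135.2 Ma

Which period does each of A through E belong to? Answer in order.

Match each age against the start–end ranges in the excerpt: A = 13.25 Ma → Neogene (23.03–2.58); B = 1123 Ma → Stenian (1200–1000); C = 2398 Ma → Siderian (2500–2300); D = 1406 Ma → Calymmian (1600–1400); E = 135.2 Ma → Cretaceous (145–66).

A — Neogene; B — Stenian; C — Siderian; D — Calymmian; E — Cretaceous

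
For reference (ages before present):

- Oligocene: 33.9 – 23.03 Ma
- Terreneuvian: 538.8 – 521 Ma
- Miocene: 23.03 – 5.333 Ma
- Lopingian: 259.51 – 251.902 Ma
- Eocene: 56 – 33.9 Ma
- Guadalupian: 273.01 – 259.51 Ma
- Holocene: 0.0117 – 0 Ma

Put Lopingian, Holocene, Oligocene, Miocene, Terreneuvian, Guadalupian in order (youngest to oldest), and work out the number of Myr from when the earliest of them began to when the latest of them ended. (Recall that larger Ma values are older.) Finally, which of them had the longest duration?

Holocene, Miocene, Oligocene, Lopingian, Guadalupian, Terreneuvian; total span 538.8 Myr; longest is Terreneuvian

Start ages (Ma): Terreneuvian 538.8, Guadalupian 273.01, Lopingian 259.51, Oligocene 33.9, Miocene 23.03, Holocene 0.0117.
Ordered youngest to oldest: Holocene, Miocene, Oligocene, Lopingian, Guadalupian, Terreneuvian.
Span = 538.8 − 0 = 538.8 Myr.
Durations: Miocene 17.697, Oligocene 10.87, Terreneuvian 17.8, Guadalupian 13.5, Lopingian 7.608, Holocene 0.0117 → longest is Terreneuvian (17.8 Myr).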